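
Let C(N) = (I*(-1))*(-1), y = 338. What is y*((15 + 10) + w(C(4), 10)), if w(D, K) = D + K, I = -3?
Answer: 10816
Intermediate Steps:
C(N) = -3 (C(N) = -3*(-1)*(-1) = 3*(-1) = -3)
y*((15 + 10) + w(C(4), 10)) = 338*((15 + 10) + (-3 + 10)) = 338*(25 + 7) = 338*32 = 10816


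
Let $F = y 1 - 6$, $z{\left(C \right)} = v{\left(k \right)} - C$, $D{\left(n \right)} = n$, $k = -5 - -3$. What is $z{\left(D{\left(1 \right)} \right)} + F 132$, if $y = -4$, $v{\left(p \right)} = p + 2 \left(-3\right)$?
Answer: $-1329$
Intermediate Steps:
$k = -2$ ($k = -5 + 3 = -2$)
$v{\left(p \right)} = -6 + p$ ($v{\left(p \right)} = p - 6 = -6 + p$)
$z{\left(C \right)} = -8 - C$ ($z{\left(C \right)} = \left(-6 - 2\right) - C = -8 - C$)
$F = -10$ ($F = \left(-4\right) 1 - 6 = -4 - 6 = -10$)
$z{\left(D{\left(1 \right)} \right)} + F 132 = \left(-8 - 1\right) - 1320 = -9 - 1320 = -1329$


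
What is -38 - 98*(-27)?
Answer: 2608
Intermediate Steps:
-38 - 98*(-27) = -38 + 2646 = 2608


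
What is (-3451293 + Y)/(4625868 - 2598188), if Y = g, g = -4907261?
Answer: -144113/34960 ≈ -4.1222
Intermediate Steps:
Y = -4907261
(-3451293 + Y)/(4625868 - 2598188) = (-3451293 - 4907261)/(4625868 - 2598188) = -8358554/2027680 = -8358554*1/2027680 = -144113/34960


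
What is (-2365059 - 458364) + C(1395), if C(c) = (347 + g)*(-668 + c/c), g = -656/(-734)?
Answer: -1121356800/367 ≈ -3.0555e+6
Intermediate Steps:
g = 328/367 (g = -656*(-1/734) = 328/367 ≈ 0.89373)
C(c) = -85160559/367 (C(c) = (347 + 328/367)*(-668 + c/c) = 127677*(-668 + 1)/367 = (127677/367)*(-667) = -85160559/367)
(-2365059 - 458364) + C(1395) = (-2365059 - 458364) - 85160559/367 = -2823423 - 85160559/367 = -1121356800/367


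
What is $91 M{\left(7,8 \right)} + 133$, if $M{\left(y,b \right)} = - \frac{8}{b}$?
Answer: $42$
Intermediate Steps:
$91 M{\left(7,8 \right)} + 133 = 91 \left(- \frac{8}{8}\right) + 133 = 91 \left(\left(-8\right) \frac{1}{8}\right) + 133 = 91 \left(-1\right) + 133 = -91 + 133 = 42$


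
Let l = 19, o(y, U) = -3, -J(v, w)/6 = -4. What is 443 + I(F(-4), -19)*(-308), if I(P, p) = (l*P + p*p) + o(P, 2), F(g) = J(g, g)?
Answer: -250269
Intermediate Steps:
J(v, w) = 24 (J(v, w) = -6*(-4) = 24)
F(g) = 24
I(P, p) = -3 + p**2 + 19*P (I(P, p) = (19*P + p*p) - 3 = (19*P + p**2) - 3 = (p**2 + 19*P) - 3 = -3 + p**2 + 19*P)
443 + I(F(-4), -19)*(-308) = 443 + (-3 + (-19)**2 + 19*24)*(-308) = 443 + (-3 + 361 + 456)*(-308) = 443 + 814*(-308) = 443 - 250712 = -250269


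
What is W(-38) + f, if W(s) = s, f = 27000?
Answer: 26962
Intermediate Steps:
W(-38) + f = -38 + 27000 = 26962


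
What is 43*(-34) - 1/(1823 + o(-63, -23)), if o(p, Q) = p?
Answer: -2573121/1760 ≈ -1462.0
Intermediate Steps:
43*(-34) - 1/(1823 + o(-63, -23)) = 43*(-34) - 1/(1823 - 63) = -1462 - 1/1760 = -2573121/1760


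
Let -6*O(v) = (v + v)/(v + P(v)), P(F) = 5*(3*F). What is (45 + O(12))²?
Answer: 4661281/2304 ≈ 2023.1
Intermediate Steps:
P(F) = 15*F
O(v) = -1/48 (O(v) = -(v + v)/(6*(v + 15*v)) = -2*v/(6*(16*v)) = -2*v*1/(16*v)/6 = -⅙*⅛ = -1/48)
(45 + O(12))² = (45 - 1/48)² = (2159/48)² = 4661281/2304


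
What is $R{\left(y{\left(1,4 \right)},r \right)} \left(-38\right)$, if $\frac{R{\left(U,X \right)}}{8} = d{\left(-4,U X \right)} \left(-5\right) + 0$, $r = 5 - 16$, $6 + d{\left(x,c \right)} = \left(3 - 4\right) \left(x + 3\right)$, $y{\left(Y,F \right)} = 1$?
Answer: $-7600$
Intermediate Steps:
$d{\left(x,c \right)} = -9 - x$ ($d{\left(x,c \right)} = -6 + \left(3 - 4\right) \left(x + 3\right) = -6 - \left(3 + x\right) = -9 - x$)
$r = -11$ ($r = 5 - 16 = -11$)
$R{\left(U,X \right)} = 200$ ($R{\left(U,X \right)} = 8 \left(\left(-9 - -4\right) \left(-5\right) + 0\right) = 8 \left(\left(-9 + 4\right) \left(-5\right) + 0\right) = 8 \left(\left(-5\right) \left(-5\right) + 0\right) = 8 \left(25 + 0\right) = 8 \cdot 25 = 200$)
$R{\left(y{\left(1,4 \right)},r \right)} \left(-38\right) = 200 \left(-38\right) = -7600$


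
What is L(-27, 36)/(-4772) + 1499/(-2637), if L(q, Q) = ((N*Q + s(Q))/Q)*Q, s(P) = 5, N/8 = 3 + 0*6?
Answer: -9444781/12583764 ≈ -0.75055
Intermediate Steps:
N = 24 (N = 8*(3 + 0*6) = 8*(3 + 0) = 8*3 = 24)
L(q, Q) = 5 + 24*Q (L(q, Q) = ((24*Q + 5)/Q)*Q = ((5 + 24*Q)/Q)*Q = 5 + 24*Q)
L(-27, 36)/(-4772) + 1499/(-2637) = (5 + 24*36)/(-4772) + 1499/(-2637) = (5 + 864)*(-1/4772) + 1499*(-1/2637) = 869*(-1/4772) - 1499/2637 = -869/4772 - 1499/2637 = -9444781/12583764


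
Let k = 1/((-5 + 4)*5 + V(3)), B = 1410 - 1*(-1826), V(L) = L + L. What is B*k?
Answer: 3236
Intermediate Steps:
V(L) = 2*L
B = 3236 (B = 1410 + 1826 = 3236)
k = 1 (k = 1/((-5 + 4)*5 + 2*3) = 1/(-1*5 + 6) = 1/(-5 + 6) = 1/1 = 1)
B*k = 3236*1 = 3236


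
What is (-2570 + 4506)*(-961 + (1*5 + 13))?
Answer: -1825648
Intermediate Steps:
(-2570 + 4506)*(-961 + (1*5 + 13)) = 1936*(-961 + (5 + 13)) = 1936*(-961 + 18) = 1936*(-943) = -1825648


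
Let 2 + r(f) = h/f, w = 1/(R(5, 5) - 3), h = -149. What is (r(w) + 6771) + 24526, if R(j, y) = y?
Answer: 30997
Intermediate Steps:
w = ½ (w = 1/(5 - 3) = 1/2 = ½ ≈ 0.50000)
r(f) = -2 - 149/f
(r(w) + 6771) + 24526 = ((-2 - 149/½) + 6771) + 24526 = ((-2 - 149*2) + 6771) + 24526 = ((-2 - 298) + 6771) + 24526 = (-300 + 6771) + 24526 = 6471 + 24526 = 30997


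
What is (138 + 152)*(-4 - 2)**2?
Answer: 10440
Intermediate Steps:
(138 + 152)*(-4 - 2)**2 = 290*(-6)**2 = 290*36 = 10440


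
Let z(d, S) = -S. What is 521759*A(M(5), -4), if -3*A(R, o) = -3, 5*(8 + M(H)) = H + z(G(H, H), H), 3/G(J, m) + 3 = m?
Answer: 521759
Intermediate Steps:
G(J, m) = 3/(-3 + m)
M(H) = -8 (M(H) = -8 + (H - H)/5 = -8 + (⅕)*0 = -8 + 0 = -8)
A(R, o) = 1 (A(R, o) = -⅓*(-3) = 1)
521759*A(M(5), -4) = 521759*1 = 521759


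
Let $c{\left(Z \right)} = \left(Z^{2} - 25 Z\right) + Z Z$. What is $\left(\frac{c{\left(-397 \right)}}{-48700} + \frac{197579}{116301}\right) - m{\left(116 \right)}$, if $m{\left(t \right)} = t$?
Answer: $- \frac{685199967943}{5663858700} \approx -120.98$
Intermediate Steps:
$c{\left(Z \right)} = - 25 Z + 2 Z^{2}$ ($c{\left(Z \right)} = \left(Z^{2} - 25 Z\right) + Z^{2} = - 25 Z + 2 Z^{2}$)
$\left(\frac{c{\left(-397 \right)}}{-48700} + \frac{197579}{116301}\right) - m{\left(116 \right)} = \left(\frac{\left(-397\right) \left(-25 + 2 \left(-397\right)\right)}{-48700} + \frac{197579}{116301}\right) - 116 = \left(- 397 \left(-25 - 794\right) \left(- \frac{1}{48700}\right) + 197579 \cdot \frac{1}{116301}\right) - 116 = \left(\left(-397\right) \left(-819\right) \left(- \frac{1}{48700}\right) + \frac{197579}{116301}\right) - 116 = \left(325143 \left(- \frac{1}{48700}\right) + \frac{197579}{116301}\right) - 116 = \left(- \frac{325143}{48700} + \frac{197579}{116301}\right) - 116 = - \frac{28192358743}{5663858700} - 116 = - \frac{685199967943}{5663858700}$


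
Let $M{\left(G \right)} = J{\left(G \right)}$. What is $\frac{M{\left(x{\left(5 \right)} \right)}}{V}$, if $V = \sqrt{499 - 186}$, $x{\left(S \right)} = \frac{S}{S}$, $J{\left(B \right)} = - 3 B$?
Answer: $- \frac{3 \sqrt{313}}{313} \approx -0.16957$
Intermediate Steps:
$x{\left(S \right)} = 1$
$M{\left(G \right)} = - 3 G$
$V = \sqrt{313} \approx 17.692$
$\frac{M{\left(x{\left(5 \right)} \right)}}{V} = \frac{\left(-3\right) 1}{\sqrt{313}} = - 3 \frac{\sqrt{313}}{313} = - \frac{3 \sqrt{313}}{313}$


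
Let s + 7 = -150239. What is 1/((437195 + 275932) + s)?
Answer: 1/562881 ≈ 1.7766e-6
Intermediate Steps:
s = -150246 (s = -7 - 150239 = -150246)
1/((437195 + 275932) + s) = 1/((437195 + 275932) - 150246) = 1/(713127 - 150246) = 1/562881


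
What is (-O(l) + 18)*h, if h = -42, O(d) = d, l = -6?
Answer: -1008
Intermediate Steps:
(-O(l) + 18)*h = (-1*(-6) + 18)*(-42) = (6 + 18)*(-42) = 24*(-42) = -1008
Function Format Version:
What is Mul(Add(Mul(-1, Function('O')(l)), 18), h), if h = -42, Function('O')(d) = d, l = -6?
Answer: -1008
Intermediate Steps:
Mul(Add(Mul(-1, Function('O')(l)), 18), h) = Mul(Add(Mul(-1, -6), 18), -42) = Mul(Add(6, 18), -42) = Mul(24, -42) = -1008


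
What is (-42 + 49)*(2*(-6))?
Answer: -84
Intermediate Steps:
(-42 + 49)*(2*(-6)) = 7*(-12) = -84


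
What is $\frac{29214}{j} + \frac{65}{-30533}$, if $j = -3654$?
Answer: $- \frac{49568254}{6198199} \approx -7.9972$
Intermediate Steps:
$\frac{29214}{j} + \frac{65}{-30533} = \frac{29214}{-3654} + \frac{65}{-30533} = 29214 \left(- \frac{1}{3654}\right) + 65 \left(- \frac{1}{30533}\right) = - \frac{1623}{203} - \frac{65}{30533} = - \frac{49568254}{6198199}$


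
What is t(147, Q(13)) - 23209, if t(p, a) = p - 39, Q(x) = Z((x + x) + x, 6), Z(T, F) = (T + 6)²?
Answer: -23101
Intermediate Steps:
Z(T, F) = (6 + T)²
Q(x) = (6 + 3*x)² (Q(x) = (6 + ((x + x) + x))² = (6 + (2*x + x))² = (6 + 3*x)²)
t(p, a) = -39 + p
t(147, Q(13)) - 23209 = (-39 + 147) - 23209 = 108 - 23209 = -23101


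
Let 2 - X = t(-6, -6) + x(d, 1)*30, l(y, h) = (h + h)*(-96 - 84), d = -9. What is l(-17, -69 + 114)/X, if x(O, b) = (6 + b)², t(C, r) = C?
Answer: 8100/731 ≈ 11.081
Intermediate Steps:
l(y, h) = -360*h (l(y, h) = (2*h)*(-180) = -360*h)
X = -1462 (X = 2 - (-6 + (6 + 1)²*30) = 2 - (-6 + 7²*30) = 2 - (-6 + 49*30) = 2 - (-6 + 1470) = 2 - 1*1464 = 2 - 1464 = -1462)
l(-17, -69 + 114)/X = -360*(-69 + 114)/(-1462) = -360*45*(-1/1462) = -16200*(-1/1462) = 8100/731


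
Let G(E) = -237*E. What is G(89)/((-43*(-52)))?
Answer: -21093/2236 ≈ -9.4334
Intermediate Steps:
G(89)/((-43*(-52))) = (-237*89)/((-43*(-52))) = -21093/2236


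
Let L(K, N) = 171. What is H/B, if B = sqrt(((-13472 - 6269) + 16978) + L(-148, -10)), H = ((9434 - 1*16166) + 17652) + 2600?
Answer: -1690*I*sqrt(2)/9 ≈ -265.56*I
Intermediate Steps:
H = 13520 (H = ((9434 - 16166) + 17652) + 2600 = (-6732 + 17652) + 2600 = 10920 + 2600 = 13520)
B = 36*I*sqrt(2) (B = sqrt(((-13472 - 6269) + 16978) + 171) = sqrt((-19741 + 16978) + 171) = sqrt(-2763 + 171) = sqrt(-2592) = 36*I*sqrt(2) ≈ 50.912*I)
H/B = 13520/((36*I*sqrt(2))) = 13520*(-I*sqrt(2)/72) = -1690*I*sqrt(2)/9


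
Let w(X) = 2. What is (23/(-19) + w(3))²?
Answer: 225/361 ≈ 0.62327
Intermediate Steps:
(23/(-19) + w(3))² = (23/(-19) + 2)² = (23*(-1/19) + 2)² = (-23/19 + 2)² = (15/19)² = 225/361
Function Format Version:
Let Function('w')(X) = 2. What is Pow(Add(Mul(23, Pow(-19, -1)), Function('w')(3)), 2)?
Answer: Rational(225, 361) ≈ 0.62327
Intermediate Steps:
Pow(Add(Mul(23, Pow(-19, -1)), Function('w')(3)), 2) = Pow(Add(Mul(23, Pow(-19, -1)), 2), 2) = Pow(Add(Mul(23, Rational(-1, 19)), 2), 2) = Pow(Add(Rational(-23, 19), 2), 2) = Pow(Rational(15, 19), 2) = Rational(225, 361)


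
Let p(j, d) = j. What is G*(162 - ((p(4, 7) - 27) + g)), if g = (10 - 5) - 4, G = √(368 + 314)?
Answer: 184*√682 ≈ 4805.2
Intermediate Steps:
G = √682 ≈ 26.115
g = 1 (g = 5 - 4 = 1)
G*(162 - ((p(4, 7) - 27) + g)) = √682*(162 - ((4 - 27) + 1)) = √682*(162 - (-23 + 1)) = √682*(162 - 1*(-22)) = √682*(162 + 22) = √682*184 = 184*√682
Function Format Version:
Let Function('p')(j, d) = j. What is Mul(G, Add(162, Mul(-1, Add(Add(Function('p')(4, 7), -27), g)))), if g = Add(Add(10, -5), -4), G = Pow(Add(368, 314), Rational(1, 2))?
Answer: Mul(184, Pow(682, Rational(1, 2))) ≈ 4805.2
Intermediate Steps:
G = Pow(682, Rational(1, 2)) ≈ 26.115
g = 1 (g = Add(5, -4) = 1)
Mul(G, Add(162, Mul(-1, Add(Add(Function('p')(4, 7), -27), g)))) = Mul(Pow(682, Rational(1, 2)), Add(162, Mul(-1, Add(Add(4, -27), 1)))) = Mul(Pow(682, Rational(1, 2)), Add(162, Mul(-1, Add(-23, 1)))) = Mul(Pow(682, Rational(1, 2)), Add(162, Mul(-1, -22))) = Mul(Pow(682, Rational(1, 2)), Add(162, 22)) = Mul(Pow(682, Rational(1, 2)), 184) = Mul(184, Pow(682, Rational(1, 2)))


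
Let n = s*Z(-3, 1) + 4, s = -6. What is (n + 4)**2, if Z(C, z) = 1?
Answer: 4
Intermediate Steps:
n = -2 (n = -6*1 + 4 = -6 + 4 = -2)
(n + 4)**2 = (-2 + 4)**2 = 2**2 = 4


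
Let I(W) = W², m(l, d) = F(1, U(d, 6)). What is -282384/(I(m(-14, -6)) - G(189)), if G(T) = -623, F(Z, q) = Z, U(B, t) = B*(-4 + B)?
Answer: -5883/13 ≈ -452.54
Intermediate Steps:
m(l, d) = 1
-282384/(I(m(-14, -6)) - G(189)) = -282384/(1² - 1*(-623)) = -282384/(1 + 623) = -282384/624 = -282384*1/624 = -5883/13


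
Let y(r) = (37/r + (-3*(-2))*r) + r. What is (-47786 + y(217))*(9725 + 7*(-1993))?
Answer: 42428625852/217 ≈ 1.9552e+8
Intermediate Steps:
y(r) = 7*r + 37/r (y(r) = (37/r + 6*r) + r = (6*r + 37/r) + r = 7*r + 37/r)
(-47786 + y(217))*(9725 + 7*(-1993)) = (-47786 + (7*217 + 37/217))*(9725 + 7*(-1993)) = (-47786 + (1519 + 37*(1/217)))*(9725 - 13951) = (-47786 + (1519 + 37/217))*(-4226) = (-47786 + 329660/217)*(-4226) = -10039902/217*(-4226) = 42428625852/217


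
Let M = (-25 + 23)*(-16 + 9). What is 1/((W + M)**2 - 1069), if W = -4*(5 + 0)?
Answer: -1/1033 ≈ -0.00096805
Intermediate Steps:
W = -20 (W = -4*5 = -20)
M = 14 (M = -2*(-7) = 14)
1/((W + M)**2 - 1069) = 1/((-20 + 14)**2 - 1069) = 1/((-6)**2 - 1069) = 1/(36 - 1069) = 1/(-1033) = -1/1033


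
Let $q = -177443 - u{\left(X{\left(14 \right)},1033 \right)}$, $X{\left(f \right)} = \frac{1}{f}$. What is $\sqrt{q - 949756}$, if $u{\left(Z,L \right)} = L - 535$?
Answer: $i \sqrt{1127697} \approx 1061.9 i$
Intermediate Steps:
$u{\left(Z,L \right)} = -535 + L$
$q = -177941$ ($q = -177443 - \left(-535 + 1033\right) = -177443 - 498 = -177941$)
$\sqrt{q - 949756} = \sqrt{-177941 - 949756} = \sqrt{-1127697} = i \sqrt{1127697}$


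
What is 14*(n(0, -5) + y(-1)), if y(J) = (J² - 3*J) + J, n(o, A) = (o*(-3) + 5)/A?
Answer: 28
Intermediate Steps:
n(o, A) = (5 - 3*o)/A (n(o, A) = (-3*o + 5)/A = (5 - 3*o)/A)
y(J) = J² - 2*J
14*(n(0, -5) + y(-1)) = 14*((5 - 3*0)/(-5) - (-2 - 1)) = 14*(-(5 + 0)/5 - 1*(-3)) = 14*(-⅕*5 + 3) = 14*(-1 + 3) = 14*2 = 28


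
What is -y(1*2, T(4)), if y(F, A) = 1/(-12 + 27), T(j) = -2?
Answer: -1/15 ≈ -0.066667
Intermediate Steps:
y(F, A) = 1/15
-y(1*2, T(4)) = -1*1/15 = -1/15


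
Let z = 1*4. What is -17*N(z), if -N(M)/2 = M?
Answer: 136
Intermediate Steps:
z = 4
N(M) = -2*M
-17*N(z) = -(-34)*4 = -17*(-8) = 136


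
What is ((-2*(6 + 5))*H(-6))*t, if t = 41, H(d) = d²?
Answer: -32472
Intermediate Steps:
((-2*(6 + 5))*H(-6))*t = (-2*(6 + 5)*(-6)²)*41 = (-2*11*36)*41 = -22*36*41 = -792*41 = -32472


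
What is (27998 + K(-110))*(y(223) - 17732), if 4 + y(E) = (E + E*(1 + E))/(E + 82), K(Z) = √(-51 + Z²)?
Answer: -30009964278/61 - 1071861*√12049/61 ≈ -4.9390e+8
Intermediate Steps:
y(E) = -4 + (E + E*(1 + E))/(82 + E) (y(E) = -4 + (E + E*(1 + E))/(E + 82) = -4 + (E + E*(1 + E))/(82 + E))
(27998 + K(-110))*(y(223) - 17732) = (27998 + √(-51 + (-110)²))*((-328 + 223² - 2*223)/(82 + 223) - 17732) = (27998 + √(-51 + 12100))*((-328 + 49729 - 446)/305 - 17732) = (27998 + √12049)*((1/305)*48955 - 17732) = (27998 + √12049)*(9791/61 - 17732) = (27998 + √12049)*(-1071861/61) = -30009964278/61 - 1071861*√12049/61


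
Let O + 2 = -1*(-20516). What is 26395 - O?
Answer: 5881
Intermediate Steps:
O = 20514 (O = -2 - 1*(-20516) = -2 + 20516 = 20514)
26395 - O = 26395 - 1*20514 = 26395 - 20514 = 5881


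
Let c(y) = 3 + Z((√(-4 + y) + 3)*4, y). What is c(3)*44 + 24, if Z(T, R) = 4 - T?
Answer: -196 - 176*I ≈ -196.0 - 176.0*I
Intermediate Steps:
c(y) = -5 - 4*√(-4 + y) (c(y) = 3 + (4 - (√(-4 + y) + 3)*4) = 3 + (4 - (3 + √(-4 + y))*4) = 3 + (4 - (12 + 4*√(-4 + y))) = 3 + (4 + (-12 - 4*√(-4 + y))) = 3 + (-8 - 4*√(-4 + y)) = -5 - 4*√(-4 + y))
c(3)*44 + 24 = (-5 - 4*√(-4 + 3))*44 + 24 = (-5 - 4*I)*44 + 24 = (-220 - 176*I) + 24 = -196 - 176*I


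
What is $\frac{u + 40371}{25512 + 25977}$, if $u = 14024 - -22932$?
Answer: $\frac{77327}{51489} \approx 1.5018$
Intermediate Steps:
$u = 36956$ ($u = 14024 + 22932 = 36956$)
$\frac{u + 40371}{25512 + 25977} = \frac{36956 + 40371}{25512 + 25977} = \frac{77327}{51489}$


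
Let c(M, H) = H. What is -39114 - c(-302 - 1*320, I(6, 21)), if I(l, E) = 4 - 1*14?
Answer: -39104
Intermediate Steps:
I(l, E) = -10 (I(l, E) = 4 - 14 = -10)
-39114 - c(-302 - 1*320, I(6, 21)) = -39114 - 1*(-10) = -39114 + 10 = -39104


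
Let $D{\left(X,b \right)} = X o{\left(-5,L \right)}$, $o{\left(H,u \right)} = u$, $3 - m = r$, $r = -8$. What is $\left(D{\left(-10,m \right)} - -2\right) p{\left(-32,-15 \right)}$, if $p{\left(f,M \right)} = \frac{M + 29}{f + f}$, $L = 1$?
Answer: $\frac{7}{4} \approx 1.75$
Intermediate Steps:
$m = 11$ ($m = 3 - -8 = 3 + 8 = 11$)
$p{\left(f,M \right)} = \frac{29 + M}{2 f}$
$D{\left(X,b \right)} = X$ ($D{\left(X,b \right)} = X 1 = X$)
$\left(D{\left(-10,m \right)} - -2\right) p{\left(-32,-15 \right)} = \left(-10 - -2\right) \frac{29 - 15}{2 \left(-32\right)} = \left(-10 + 2\right) \frac{1}{2} \left(- \frac{1}{32}\right) 14 = \left(-8\right) \left(- \frac{7}{32}\right) = \frac{7}{4}$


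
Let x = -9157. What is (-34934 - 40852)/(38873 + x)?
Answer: -2229/874 ≈ -2.5503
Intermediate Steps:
(-34934 - 40852)/(38873 + x) = (-34934 - 40852)/(38873 - 9157) = -75786/29716 = -75786*1/29716 = -2229/874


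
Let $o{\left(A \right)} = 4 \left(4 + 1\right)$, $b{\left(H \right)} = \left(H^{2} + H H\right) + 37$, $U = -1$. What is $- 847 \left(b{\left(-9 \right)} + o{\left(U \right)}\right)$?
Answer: $-185493$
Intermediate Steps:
$b{\left(H \right)} = 37 + 2 H^{2}$ ($b{\left(H \right)} = \left(H^{2} + H^{2}\right) + 37 = 2 H^{2} + 37 = 37 + 2 H^{2}$)
$o{\left(A \right)} = 20$ ($o{\left(A \right)} = 4 \cdot 5 = 20$)
$- 847 \left(b{\left(-9 \right)} + o{\left(U \right)}\right) = - 847 \left(\left(37 + 2 \left(-9\right)^{2}\right) + 20\right) = - 847 \left(\left(37 + 2 \cdot 81\right) + 20\right) = - 847 \left(\left(37 + 162\right) + 20\right) = - 847 \left(199 + 20\right) = \left(-847\right) 219 = -185493$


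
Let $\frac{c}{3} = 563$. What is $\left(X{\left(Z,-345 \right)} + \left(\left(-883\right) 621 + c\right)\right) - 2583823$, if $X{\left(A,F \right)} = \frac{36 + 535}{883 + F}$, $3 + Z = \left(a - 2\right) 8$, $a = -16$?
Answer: $- \frac{1684196055}{538} \approx -3.1305 \cdot 10^{6}$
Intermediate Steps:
$c = 1689$ ($c = 3 \cdot 563 = 1689$)
$Z = -147$ ($Z = -3 + \left(-16 - 2\right) 8 = -3 - 144 = -147$)
$X{\left(A,F \right)} = \frac{571}{883 + F}$
$\left(X{\left(Z,-345 \right)} + \left(\left(-883\right) 621 + c\right)\right) - 2583823 = \left(\frac{571}{883 - 345} + \left(\left(-883\right) 621 + 1689\right)\right) - 2583823 = \left(\frac{571}{538} + \left(-548343 + 1689\right)\right) - 2583823 = \left(571 \cdot \frac{1}{538} - 546654\right) - 2583823 = \left(\frac{571}{538} - 546654\right) - 2583823 = - \frac{294099281}{538} - 2583823 = - \frac{1684196055}{538}$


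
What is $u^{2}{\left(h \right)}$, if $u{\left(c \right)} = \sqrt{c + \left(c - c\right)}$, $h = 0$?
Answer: $0$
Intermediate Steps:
$u{\left(c \right)} = \sqrt{c}$ ($u{\left(c \right)} = \sqrt{c + 0} = \sqrt{c}$)
$u^{2}{\left(h \right)} = \left(\sqrt{0}\right)^{2} = 0^{2} = 0$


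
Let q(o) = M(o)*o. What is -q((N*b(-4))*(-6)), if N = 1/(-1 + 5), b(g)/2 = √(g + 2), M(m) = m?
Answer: 18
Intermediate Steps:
b(g) = 2*√(2 + g) (b(g) = 2*√(g + 2) = 2*√(2 + g))
N = ¼ (N = 1/4 = ¼ ≈ 0.25000)
q(o) = o² (q(o) = o*o = o²)
-q((N*b(-4))*(-6)) = -(((2*√(2 - 4))/4)*(-6))² = -(((2*√(-2))/4)*(-6))² = -(((2*(I*√2))/4)*(-6))² = -(((2*I*√2)/4)*(-6))² = -((I*√2/2)*(-6))² = -(-3*I*√2)² = -1*(-18) = 18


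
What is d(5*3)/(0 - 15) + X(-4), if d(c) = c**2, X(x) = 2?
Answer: -13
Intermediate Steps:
d(5*3)/(0 - 15) + X(-4) = (5*3)**2/(0 - 15) + 2 = 15**2/(-15) + 2 = 225*(-1/15) + 2 = -15 + 2 = -13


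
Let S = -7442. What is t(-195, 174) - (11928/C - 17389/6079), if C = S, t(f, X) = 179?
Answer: 4149932286/22619959 ≈ 183.46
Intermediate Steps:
C = -7442
t(-195, 174) - (11928/C - 17389/6079) = 179 - (11928/(-7442) - 17389/6079) = 179 - (11928*(-1/7442) - 17389*1/6079) = 179 - (-5964/3721 - 17389/6079) = 179 - 1*(-100959625/22619959) = 179 + 100959625/22619959 = 4149932286/22619959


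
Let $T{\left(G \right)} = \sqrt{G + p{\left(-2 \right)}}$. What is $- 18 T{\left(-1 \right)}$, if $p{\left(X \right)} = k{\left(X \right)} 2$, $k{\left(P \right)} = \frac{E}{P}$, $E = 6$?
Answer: $- 18 i \sqrt{7} \approx - 47.624 i$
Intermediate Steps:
$k{\left(P \right)} = \frac{6}{P}$
$p{\left(X \right)} = \frac{12}{X}$ ($p{\left(X \right)} = \frac{6}{X} 2 = \frac{12}{X}$)
$T{\left(G \right)} = \sqrt{-6 + G}$ ($T{\left(G \right)} = \sqrt{G + \frac{12}{-2}} = \sqrt{G + 12 \left(- \frac{1}{2}\right)} = \sqrt{G - 6} = \sqrt{-6 + G}$)
$- 18 T{\left(-1 \right)} = - 18 \sqrt{-6 - 1} = - 18 \sqrt{-7} = - 18 i \sqrt{7}$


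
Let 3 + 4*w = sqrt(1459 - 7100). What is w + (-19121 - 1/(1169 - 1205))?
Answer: -344191/18 + I*sqrt(5641)/4 ≈ -19122.0 + 18.777*I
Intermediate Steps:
w = -3/4 + I*sqrt(5641)/4 (w = -3/4 + sqrt(1459 - 7100)/4 = -3/4 + sqrt(-5641)/4 = -3/4 + (I*sqrt(5641))/4 = -3/4 + I*sqrt(5641)/4 ≈ -0.75 + 18.777*I)
w + (-19121 - 1/(1169 - 1205)) = (-3/4 + I*sqrt(5641)/4) + (-19121 - 1/(1169 - 1205)) = (-3/4 + I*sqrt(5641)/4) + (-19121 - 1/(-36)) = (-3/4 + I*sqrt(5641)/4) + (-19121 - 1*(-1/36)) = (-3/4 + I*sqrt(5641)/4) + (-19121 + 1/36) = (-3/4 + I*sqrt(5641)/4) - 688355/36 = -344191/18 + I*sqrt(5641)/4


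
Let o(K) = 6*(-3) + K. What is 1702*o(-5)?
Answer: -39146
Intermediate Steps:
o(K) = -18 + K
1702*o(-5) = 1702*(-18 - 5) = 1702*(-23) = -39146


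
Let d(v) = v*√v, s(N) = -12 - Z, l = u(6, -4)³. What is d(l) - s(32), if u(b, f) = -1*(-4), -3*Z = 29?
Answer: 1543/3 ≈ 514.33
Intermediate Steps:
Z = -29/3 (Z = -⅓*29 = -29/3 ≈ -9.6667)
u(b, f) = 4
l = 64 (l = 4³ = 64)
s(N) = -7/3 (s(N) = -12 - 1*(-29/3) = -12 + 29/3 = -7/3)
d(v) = v^(3/2)
d(l) - s(32) = 64^(3/2) - 1*(-7/3) = 512 + 7/3 = 1543/3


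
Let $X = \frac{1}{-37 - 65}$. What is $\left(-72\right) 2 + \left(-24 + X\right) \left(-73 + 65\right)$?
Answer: $\frac{2452}{51} \approx 48.078$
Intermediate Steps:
$X = - \frac{1}{102}$ ($X = \frac{1}{-102} = - \frac{1}{102} \approx -0.0098039$)
$\left(-72\right) 2 + \left(-24 + X\right) \left(-73 + 65\right) = \left(-72\right) 2 + \left(-24 - \frac{1}{102}\right) \left(-73 + 65\right) = -144 - - \frac{9796}{51} = -144 + \frac{9796}{51} = \frac{2452}{51}$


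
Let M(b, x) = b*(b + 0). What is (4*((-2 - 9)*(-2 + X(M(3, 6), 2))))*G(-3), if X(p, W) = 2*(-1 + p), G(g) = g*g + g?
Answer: -3696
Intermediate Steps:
G(g) = g + g**2 (G(g) = g**2 + g = g + g**2)
M(b, x) = b**2 (M(b, x) = b*b = b**2)
X(p, W) = -2 + 2*p
(4*((-2 - 9)*(-2 + X(M(3, 6), 2))))*G(-3) = (4*((-2 - 9)*(-2 + (-2 + 2*3**2))))*(-3*(1 - 3)) = (4*(-11*(-2 + (-2 + 2*9))))*(-3*(-2)) = (4*(-11*(-2 + (-2 + 18))))*6 = (4*(-11*(-2 + 16)))*6 = (4*(-11*14))*6 = (4*(-154))*6 = -616*6 = -3696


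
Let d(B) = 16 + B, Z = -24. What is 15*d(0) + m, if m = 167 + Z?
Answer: 383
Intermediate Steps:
m = 143 (m = 167 - 24 = 143)
15*d(0) + m = 15*(16 + 0) + 143 = 15*16 + 143 = 240 + 143 = 383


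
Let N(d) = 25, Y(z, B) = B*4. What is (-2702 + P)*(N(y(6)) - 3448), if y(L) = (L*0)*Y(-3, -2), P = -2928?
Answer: 19271490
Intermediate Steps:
Y(z, B) = 4*B
y(L) = 0 (y(L) = (L*0)*(4*(-2)) = 0*(-8) = 0)
(-2702 + P)*(N(y(6)) - 3448) = (-2702 - 2928)*(25 - 3448) = -5630*(-3423) = 19271490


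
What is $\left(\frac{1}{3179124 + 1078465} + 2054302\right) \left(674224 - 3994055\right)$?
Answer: $- \frac{29036482207820238449}{4257589} \approx -6.8199 \cdot 10^{12}$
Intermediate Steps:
$\left(\frac{1}{3179124 + 1078465} + 2054302\right) \left(674224 - 3994055\right) = \left(\frac{1}{4257589} + 2054302\right) \left(-3319831\right) = \frac{8746373597879}{4257589} \left(-3319831\right) = - \frac{29036482207820238449}{4257589}$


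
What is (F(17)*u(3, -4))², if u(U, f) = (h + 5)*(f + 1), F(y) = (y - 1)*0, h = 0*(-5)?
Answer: 0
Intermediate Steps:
h = 0
F(y) = 0 (F(y) = (-1 + y)*0 = 0)
u(U, f) = 5 + 5*f (u(U, f) = (0 + 5)*(f + 1) = 5*(1 + f) = 5 + 5*f)
(F(17)*u(3, -4))² = (0*(5 + 5*(-4)))² = (0*(5 - 20))² = (0*(-15))² = 0² = 0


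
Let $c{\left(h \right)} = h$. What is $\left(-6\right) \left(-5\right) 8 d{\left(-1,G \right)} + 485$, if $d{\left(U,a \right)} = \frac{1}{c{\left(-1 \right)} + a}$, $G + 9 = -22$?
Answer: $\frac{955}{2} \approx 477.5$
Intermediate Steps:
$G = -31$ ($G = -9 - 22 = -31$)
$d{\left(U,a \right)} = \frac{1}{-1 + a}$
$\left(-6\right) \left(-5\right) 8 d{\left(-1,G \right)} + 485 = \frac{\left(-6\right) \left(-5\right) 8}{-1 - 31} + 485 = \frac{30 \cdot 8}{-32} + 485 = 240 \left(- \frac{1}{32}\right) + 485 = - \frac{15}{2} + 485 = \frac{955}{2}$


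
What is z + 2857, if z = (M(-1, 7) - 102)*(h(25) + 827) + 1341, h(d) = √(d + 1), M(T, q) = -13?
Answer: -90907 - 115*√26 ≈ -91493.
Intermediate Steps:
h(d) = √(1 + d)
z = -93764 - 115*√26 (z = (-13 - 102)*(√(1 + 25) + 827) + 1341 = -115*(√26 + 827) + 1341 = -115*(827 + √26) + 1341 = (-95105 - 115*√26) + 1341 = -93764 - 115*√26 ≈ -94350.)
z + 2857 = (-93764 - 115*√26) + 2857 = -90907 - 115*√26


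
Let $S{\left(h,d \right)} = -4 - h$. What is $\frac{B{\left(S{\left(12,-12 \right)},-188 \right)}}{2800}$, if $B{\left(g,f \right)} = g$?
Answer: $- \frac{1}{175} \approx -0.0057143$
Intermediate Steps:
$\frac{B{\left(S{\left(12,-12 \right)},-188 \right)}}{2800} = \frac{-4 - 12}{2800} = \left(-4 - 12\right) \frac{1}{2800} = \left(-16\right) \frac{1}{2800} = - \frac{1}{175}$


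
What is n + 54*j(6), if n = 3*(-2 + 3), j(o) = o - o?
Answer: 3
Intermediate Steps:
j(o) = 0
n = 3 (n = 3*1 = 3)
n + 54*j(6) = 3 + 54*0 = 3 + 0 = 3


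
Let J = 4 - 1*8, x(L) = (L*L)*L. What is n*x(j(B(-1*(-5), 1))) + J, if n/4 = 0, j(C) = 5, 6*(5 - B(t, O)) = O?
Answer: -4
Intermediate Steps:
B(t, O) = 5 - O/6
n = 0 (n = 4*0 = 0)
x(L) = L³ (x(L) = L²*L = L³)
J = -4 (J = 4 - 8 = -4)
n*x(j(B(-1*(-5), 1))) + J = 0*5³ - 4 = 0*125 - 4 = 0 - 4 = -4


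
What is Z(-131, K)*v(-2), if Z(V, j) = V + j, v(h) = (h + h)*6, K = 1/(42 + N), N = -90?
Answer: 6289/2 ≈ 3144.5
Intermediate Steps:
K = -1/48 (K = 1/(42 - 90) = 1/(-48) = -1/48 ≈ -0.020833)
v(h) = 12*h (v(h) = (2*h)*6 = 12*h)
Z(-131, K)*v(-2) = (-131 - 1/48)*(12*(-2)) = -6289/48*(-24) = 6289/2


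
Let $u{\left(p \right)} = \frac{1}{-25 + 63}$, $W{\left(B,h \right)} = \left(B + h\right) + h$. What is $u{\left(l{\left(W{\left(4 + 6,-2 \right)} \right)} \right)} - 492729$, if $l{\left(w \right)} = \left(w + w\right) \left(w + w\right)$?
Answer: $- \frac{18723701}{38} \approx -4.9273 \cdot 10^{5}$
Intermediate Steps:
$W{\left(B,h \right)} = B + 2 h$
$l{\left(w \right)} = 4 w^{2}$ ($l{\left(w \right)} = 2 w 2 w = 4 w^{2}$)
$u{\left(p \right)} = \frac{1}{38}$
$u{\left(l{\left(W{\left(4 + 6,-2 \right)} \right)} \right)} - 492729 = \frac{1}{38} - 492729 = - \frac{18723701}{38}$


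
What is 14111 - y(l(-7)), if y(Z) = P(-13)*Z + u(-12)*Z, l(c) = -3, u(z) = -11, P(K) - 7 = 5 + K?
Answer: 14075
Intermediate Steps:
P(K) = 12 + K (P(K) = 7 + (5 + K) = 12 + K)
y(Z) = -12*Z (y(Z) = (12 - 13)*Z - 11*Z = -Z - 11*Z = -12*Z)
14111 - y(l(-7)) = 14111 - (-12)*(-3) = 14111 - 1*36 = 14111 - 36 = 14075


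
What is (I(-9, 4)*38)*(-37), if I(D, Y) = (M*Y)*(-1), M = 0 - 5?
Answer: -28120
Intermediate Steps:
M = -5
I(D, Y) = 5*Y (I(D, Y) = -5*Y*(-1) = 5*Y)
(I(-9, 4)*38)*(-37) = ((5*4)*38)*(-37) = (20*38)*(-37) = 760*(-37) = -28120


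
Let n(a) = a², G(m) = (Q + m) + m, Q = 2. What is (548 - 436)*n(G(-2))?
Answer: 448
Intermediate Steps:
G(m) = 2 + 2*m (G(m) = (2 + m) + m = 2 + 2*m)
(548 - 436)*n(G(-2)) = (548 - 436)*(2 + 2*(-2))² = 112*(2 - 4)² = 112*(-2)² = 112*4 = 448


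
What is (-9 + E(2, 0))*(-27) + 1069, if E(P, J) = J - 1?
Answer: 1339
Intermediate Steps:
E(P, J) = -1 + J
(-9 + E(2, 0))*(-27) + 1069 = (-9 + (-1 + 0))*(-27) + 1069 = (-9 - 1)*(-27) + 1069 = -10*(-27) + 1069 = 270 + 1069 = 1339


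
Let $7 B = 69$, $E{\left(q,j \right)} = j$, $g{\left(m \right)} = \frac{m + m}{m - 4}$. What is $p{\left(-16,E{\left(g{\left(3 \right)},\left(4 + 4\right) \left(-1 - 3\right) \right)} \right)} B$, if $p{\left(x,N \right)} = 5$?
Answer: $\frac{345}{7} \approx 49.286$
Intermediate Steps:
$g{\left(m \right)} = \frac{2 m}{-4 + m}$
$B = \frac{69}{7}$ ($B = \frac{1}{7} \cdot 69 = \frac{69}{7} \approx 9.8571$)
$p{\left(-16,E{\left(g{\left(3 \right)},\left(4 + 4\right) \left(-1 - 3\right) \right)} \right)} B = 5 \cdot \frac{69}{7} = \frac{345}{7}$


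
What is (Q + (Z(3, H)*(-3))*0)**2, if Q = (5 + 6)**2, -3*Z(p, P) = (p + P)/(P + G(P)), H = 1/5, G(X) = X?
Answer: 14641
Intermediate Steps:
H = 1/5 ≈ 0.20000
Z(p, P) = -(P + p)/(6*P) (Z(p, P) = -(p + P)/(3*(P + P)) = -(P + p)/(3*(2*P)) = -(P + p)*1/(2*P)/3 = -(P + p)/(6*P))
Q = 121 (Q = 11**2 = 121)
(Q + (Z(3, H)*(-3))*0)**2 = (121 + (((-1*1/5 - 1*3)/(6*(1/5)))*(-3))*0)**2 = (121 + (((1/6)*5*(-1/5 - 3))*(-3))*0)**2 = (121 + (((1/6)*5*(-16/5))*(-3))*0)**2 = (121 - 8/3*(-3)*0)**2 = (121 + 8*0)**2 = (121 + 0)**2 = 121**2 = 14641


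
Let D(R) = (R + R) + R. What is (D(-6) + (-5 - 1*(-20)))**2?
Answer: 9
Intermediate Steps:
D(R) = 3*R (D(R) = 2*R + R = 3*R)
(D(-6) + (-5 - 1*(-20)))**2 = (3*(-6) + (-5 - 1*(-20)))**2 = (-18 + (-5 + 20))**2 = (-18 + 15)**2 = (-3)**2 = 9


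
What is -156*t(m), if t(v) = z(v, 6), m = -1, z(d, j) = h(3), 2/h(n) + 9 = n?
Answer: 52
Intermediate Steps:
h(n) = 2/(-9 + n)
z(d, j) = -1/3 (z(d, j) = 2/(-9 + 3) = 2/(-6) = 2*(-1/6) = -1/3)
t(v) = -1/3
-156*t(m) = -156*(-1/3) = 52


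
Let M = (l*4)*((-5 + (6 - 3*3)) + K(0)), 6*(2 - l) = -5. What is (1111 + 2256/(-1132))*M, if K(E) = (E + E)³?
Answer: -85366928/849 ≈ -1.0055e+5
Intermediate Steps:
l = 17/6 (l = 2 - ⅙*(-5) = 2 + ⅚ = 17/6 ≈ 2.8333)
K(E) = 8*E³ (K(E) = (2*E)³ = 8*E³)
M = -272/3 (M = ((17/6)*4)*((-5 + (6 - 3*3)) + 8*0³) = 34*((-5 + (6 - 9)) + 8*0)/3 = 34*((-5 - 3) + 0)/3 = 34*(-8 + 0)/3 = (34/3)*(-8) = -272/3 ≈ -90.667)
(1111 + 2256/(-1132))*M = (1111 + 2256/(-1132))*(-272/3) = (1111 + 2256*(-1/1132))*(-272/3) = (1111 - 564/283)*(-272/3) = (313849/283)*(-272/3) = -85366928/849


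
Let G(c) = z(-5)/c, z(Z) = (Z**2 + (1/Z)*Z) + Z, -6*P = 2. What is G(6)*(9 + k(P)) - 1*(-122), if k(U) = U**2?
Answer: 1385/9 ≈ 153.89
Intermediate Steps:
P = -1/3 (P = -1/6*2 = -1/3 ≈ -0.33333)
z(Z) = 1 + Z + Z**2 (z(Z) = (Z**2 + Z/Z) + Z = (Z**2 + 1) + Z = (1 + Z**2) + Z = 1 + Z + Z**2)
G(c) = 21/c (G(c) = (1 - 5 + (-5)**2)/c = (1 - 5 + 25)/c = 21/c)
G(6)*(9 + k(P)) - 1*(-122) = (21/6)*(9 + (-1/3)**2) - 1*(-122) = (21*(1/6))*(9 + 1/9) + 122 = (7/2)*(82/9) + 122 = 287/9 + 122 = 1385/9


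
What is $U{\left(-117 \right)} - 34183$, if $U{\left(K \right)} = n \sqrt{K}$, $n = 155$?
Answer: $-34183 + 465 i \sqrt{13} \approx -34183.0 + 1676.6 i$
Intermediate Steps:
$U{\left(K \right)} = 155 \sqrt{K}$
$U{\left(-117 \right)} - 34183 = 155 \sqrt{-117} - 34183 = 155 \cdot 3 i \sqrt{13} - 34183 = 465 i \sqrt{13} - 34183 = -34183 + 465 i \sqrt{13}$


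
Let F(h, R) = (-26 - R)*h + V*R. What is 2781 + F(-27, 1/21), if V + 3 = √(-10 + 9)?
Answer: 24389/7 + I/21 ≈ 3484.1 + 0.047619*I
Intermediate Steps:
V = -3 + I (V = -3 + √(-10 + 9) = -3 + √(-1) = -3 + I ≈ -3.0 + 1.0*I)
F(h, R) = R*(-3 + I) + h*(-26 - R) (F(h, R) = (-26 - R)*h + (-3 + I)*R = h*(-26 - R) + R*(-3 + I) = R*(-3 + I) + h*(-26 - R))
2781 + F(-27, 1/21) = 2781 + (-26*(-27) - 1*(-27)/21 - 1*(3 - I)/21) = 2781 + (702 - 1*1/21*(-27) - 1*1/21*(3 - I)) = 2781 + (702 + 9/7 + (-⅐ + I/21)) = 2781 + (4922/7 + I/21) = 24389/7 + I/21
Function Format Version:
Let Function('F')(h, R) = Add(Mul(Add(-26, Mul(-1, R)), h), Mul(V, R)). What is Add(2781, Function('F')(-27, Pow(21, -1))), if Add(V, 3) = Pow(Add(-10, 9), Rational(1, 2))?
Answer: Add(Rational(24389, 7), Mul(Rational(1, 21), I)) ≈ Add(3484.1, Mul(0.047619, I))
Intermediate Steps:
V = Add(-3, I) (V = Add(-3, Pow(Add(-10, 9), Rational(1, 2))) = Add(-3, Pow(-1, Rational(1, 2))) = Add(-3, I) ≈ Add(-3.0000, Mul(1.0000, I)))
Function('F')(h, R) = Add(Mul(R, Add(-3, I)), Mul(h, Add(-26, Mul(-1, R)))) (Function('F')(h, R) = Add(Mul(Add(-26, Mul(-1, R)), h), Mul(Add(-3, I), R)) = Add(Mul(h, Add(-26, Mul(-1, R))), Mul(R, Add(-3, I))) = Add(Mul(R, Add(-3, I)), Mul(h, Add(-26, Mul(-1, R)))))
Add(2781, Function('F')(-27, Pow(21, -1))) = Add(2781, Add(Mul(-26, -27), Mul(-1, Pow(21, -1), -27), Mul(-1, Pow(21, -1), Add(3, Mul(-1, I))))) = Add(2781, Add(702, Mul(-1, Rational(1, 21), -27), Mul(-1, Rational(1, 21), Add(3, Mul(-1, I))))) = Add(2781, Add(702, Rational(9, 7), Add(Rational(-1, 7), Mul(Rational(1, 21), I)))) = Add(2781, Add(Rational(4922, 7), Mul(Rational(1, 21), I))) = Add(Rational(24389, 7), Mul(Rational(1, 21), I))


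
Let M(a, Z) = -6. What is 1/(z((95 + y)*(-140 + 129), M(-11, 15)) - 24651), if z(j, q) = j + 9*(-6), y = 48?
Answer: -1/26278 ≈ -3.8055e-5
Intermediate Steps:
z(j, q) = -54 + j (z(j, q) = j - 54 = -54 + j)
1/(z((95 + y)*(-140 + 129), M(-11, 15)) - 24651) = 1/((-54 + (95 + 48)*(-140 + 129)) - 24651) = 1/((-54 + 143*(-11)) - 24651) = 1/((-54 - 1573) - 24651) = 1/(-1627 - 24651) = 1/(-26278) = -1/26278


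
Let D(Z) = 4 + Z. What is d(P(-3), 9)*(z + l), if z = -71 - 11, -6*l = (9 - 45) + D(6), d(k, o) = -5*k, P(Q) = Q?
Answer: -1165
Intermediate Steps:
l = 13/3 (l = -((9 - 45) + (4 + 6))/6 = -(-36 + 10)/6 = -⅙*(-26) = 13/3 ≈ 4.3333)
z = -82
d(P(-3), 9)*(z + l) = (-5*(-3))*(-82 + 13/3) = 15*(-233/3) = -1165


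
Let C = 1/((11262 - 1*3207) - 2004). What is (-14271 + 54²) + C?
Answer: -68709104/6051 ≈ -11355.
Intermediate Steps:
C = 1/6051 (C = 1/((11262 - 3207) - 2004) = 1/(8055 - 2004) = 1/6051 ≈ 0.00016526)
(-14271 + 54²) + C = (-14271 + 54²) + 1/6051 = (-14271 + 2916) + 1/6051 = -11355 + 1/6051 = -68709104/6051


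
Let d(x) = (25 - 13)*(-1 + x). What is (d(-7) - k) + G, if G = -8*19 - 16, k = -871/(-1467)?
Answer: -388159/1467 ≈ -264.59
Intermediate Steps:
d(x) = -12 + 12*x (d(x) = 12*(-1 + x) = -12 + 12*x)
k = 871/1467 (k = -871*(-1/1467) = 871/1467 ≈ 0.59373)
G = -168 (G = -152 - 16 = -168)
(d(-7) - k) + G = ((-12 + 12*(-7)) - 1*871/1467) - 168 = ((-12 - 84) - 871/1467) - 168 = (-96 - 871/1467) - 168 = -141703/1467 - 168 = -388159/1467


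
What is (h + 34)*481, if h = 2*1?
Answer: 17316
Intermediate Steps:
h = 2
(h + 34)*481 = (2 + 34)*481 = 36*481 = 17316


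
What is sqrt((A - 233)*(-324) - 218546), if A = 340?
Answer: I*sqrt(253214) ≈ 503.2*I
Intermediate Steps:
sqrt((A - 233)*(-324) - 218546) = sqrt((340 - 233)*(-324) - 218546) = sqrt(107*(-324) - 218546) = sqrt(-34668 - 218546) = sqrt(-253214) = I*sqrt(253214)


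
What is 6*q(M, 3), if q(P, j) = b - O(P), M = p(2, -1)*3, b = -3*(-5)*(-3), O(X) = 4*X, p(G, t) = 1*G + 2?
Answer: -558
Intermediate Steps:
p(G, t) = 2 + G (p(G, t) = G + 2 = 2 + G)
b = -45 (b = 15*(-3) = -45)
M = 12 (M = (2 + 2)*3 = 4*3 = 12)
q(P, j) = -45 - 4*P
6*q(M, 3) = 6*(-45 - 4*12) = 6*(-45 - 48) = 6*(-93) = -558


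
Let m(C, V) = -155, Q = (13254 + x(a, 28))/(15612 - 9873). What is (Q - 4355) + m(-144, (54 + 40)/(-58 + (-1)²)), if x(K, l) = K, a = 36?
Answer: -8623200/1913 ≈ -4507.7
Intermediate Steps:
Q = 4430/1913 (Q = (13254 + 36)/(15612 - 9873) = 13290/5739 = 13290*(1/5739) = 4430/1913 ≈ 2.3157)
(Q - 4355) + m(-144, (54 + 40)/(-58 + (-1)²)) = (4430/1913 - 4355) - 155 = -8326685/1913 - 155 = -8623200/1913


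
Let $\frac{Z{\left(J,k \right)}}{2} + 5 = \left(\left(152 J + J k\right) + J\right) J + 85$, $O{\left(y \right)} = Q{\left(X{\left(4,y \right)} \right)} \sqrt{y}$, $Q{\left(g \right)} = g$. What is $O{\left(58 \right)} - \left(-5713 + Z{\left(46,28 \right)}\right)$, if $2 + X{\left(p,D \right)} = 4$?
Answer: $-760439 + 2 \sqrt{58} \approx -7.6042 \cdot 10^{5}$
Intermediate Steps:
$X{\left(p,D \right)} = 2$ ($X{\left(p,D \right)} = -2 + 4 = 2$)
$O{\left(y \right)} = 2 \sqrt{y}$
$Z{\left(J,k \right)} = 160 + 2 J \left(153 J + J k\right)$ ($Z{\left(J,k \right)} = -10 + 2 \left(\left(\left(152 J + J k\right) + J\right) J + 85\right) = -10 + 2 \left(\left(153 J + J k\right) J + 85\right) = -10 + 2 \left(J \left(153 J + J k\right) + 85\right) = -10 + 2 \left(85 + J \left(153 J + J k\right)\right) = -10 + \left(170 + 2 J \left(153 J + J k\right)\right) = 160 + 2 J \left(153 J + J k\right)$)
$O{\left(58 \right)} - \left(-5713 + Z{\left(46,28 \right)}\right) = 2 \sqrt{58} - \left(-5553 + 647496 + 2 \cdot 28 \cdot 46^{2}\right) = 2 \sqrt{58} - \left(-5553 + 647496 + 2 \cdot 28 \cdot 2116\right) = 2 \sqrt{58} + \left(5713 - \left(160 + 647496 + 118496\right)\right) = 2 \sqrt{58} + \left(5713 - 766152\right) = 2 \sqrt{58} - 760439 = -760439 + 2 \sqrt{58}$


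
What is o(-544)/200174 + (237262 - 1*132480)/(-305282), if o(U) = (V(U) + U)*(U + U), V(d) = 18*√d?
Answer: 39928308959/15277379767 - 39168*I*√34/100087 ≈ 2.6136 - 2.2819*I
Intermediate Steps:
o(U) = 2*U*(U + 18*√U) (o(U) = (18*√U + U)*(U + U) = (U + 18*√U)*(2*U) = 2*U*(U + 18*√U))
o(-544)/200174 + (237262 - 1*132480)/(-305282) = (2*(-544)*(-544 + 18*√(-544)))/200174 + (237262 - 1*132480)/(-305282) = (2*(-544)*(-544 + 18*(4*I*√34)))*(1/200174) + (237262 - 132480)*(-1/305282) = (2*(-544)*(-544 + 72*I*√34))*(1/200174) + 104782*(-1/305282) = (591872 - 78336*I*√34)*(1/200174) - 52391/152641 = (295936/100087 - 39168*I*√34/100087) - 52391/152641 = 39928308959/15277379767 - 39168*I*√34/100087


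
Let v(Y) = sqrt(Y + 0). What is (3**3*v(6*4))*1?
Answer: 54*sqrt(6) ≈ 132.27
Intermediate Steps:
v(Y) = sqrt(Y)
(3**3*v(6*4))*1 = (3**3*sqrt(6*4))*1 = (27*sqrt(24))*1 = (27*(2*sqrt(6)))*1 = (54*sqrt(6))*1 = 54*sqrt(6)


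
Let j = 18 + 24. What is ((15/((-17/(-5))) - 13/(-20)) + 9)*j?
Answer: 100401/170 ≈ 590.59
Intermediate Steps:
j = 42
((15/((-17/(-5))) - 13/(-20)) + 9)*j = ((15/((-17/(-5))) - 13/(-20)) + 9)*42 = ((15/((-17*(-1/5))) - 13*(-1/20)) + 9)*42 = ((15/(17/5) + 13/20) + 9)*42 = ((15*(5/17) + 13/20) + 9)*42 = ((75/17 + 13/20) + 9)*42 = (1721/340 + 9)*42 = (4781/340)*42 = 100401/170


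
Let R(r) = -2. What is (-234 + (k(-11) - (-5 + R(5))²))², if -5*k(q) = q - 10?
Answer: 1943236/25 ≈ 77730.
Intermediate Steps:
k(q) = 2 - q/5 (k(q) = -(q - 10)/5 = -(-10 + q)/5 = 2 - q/5)
(-234 + (k(-11) - (-5 + R(5))²))² = (-234 + ((2 - ⅕*(-11)) - (-5 - 2)²))² = (-234 + ((2 + 11/5) - 1*(-7)²))² = (-234 + (21/5 - 1*49))² = (-234 + (21/5 - 49))² = (-234 - 224/5)² = (-1394/5)² = 1943236/25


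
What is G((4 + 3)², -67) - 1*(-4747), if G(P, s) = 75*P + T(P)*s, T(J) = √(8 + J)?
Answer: 8422 - 67*√57 ≈ 7916.2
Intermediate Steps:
G(P, s) = 75*P + s*√(8 + P) (G(P, s) = 75*P + √(8 + P)*s = 75*P + s*√(8 + P))
G((4 + 3)², -67) - 1*(-4747) = (75*(4 + 3)² - 67*√(8 + (4 + 3)²)) - 1*(-4747) = (75*7² - 67*√(8 + 7²)) + 4747 = (75*49 - 67*√(8 + 49)) + 4747 = (3675 - 67*√57) + 4747 = 8422 - 67*√57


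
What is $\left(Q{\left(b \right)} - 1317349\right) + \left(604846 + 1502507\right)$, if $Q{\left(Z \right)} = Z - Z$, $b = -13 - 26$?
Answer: $790004$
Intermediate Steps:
$b = -39$ ($b = -13 - 26 = -39$)
$Q{\left(Z \right)} = 0$
$\left(Q{\left(b \right)} - 1317349\right) + \left(604846 + 1502507\right) = \left(0 - 1317349\right) + \left(604846 + 1502507\right) = -1317349 + 2107353 = 790004$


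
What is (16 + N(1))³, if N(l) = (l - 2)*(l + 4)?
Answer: 1331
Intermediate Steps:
N(l) = (-2 + l)*(4 + l)
(16 + N(1))³ = (16 + (-8 + 1² + 2*1))³ = (16 + (-8 + 1 + 2))³ = (16 - 5)³ = 11³ = 1331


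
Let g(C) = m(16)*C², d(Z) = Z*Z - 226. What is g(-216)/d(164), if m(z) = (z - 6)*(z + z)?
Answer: 497664/889 ≈ 559.80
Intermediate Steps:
d(Z) = -226 + Z² (d(Z) = Z² - 226 = -226 + Z²)
m(z) = 2*z*(-6 + z) (m(z) = (-6 + z)*(2*z) = 2*z*(-6 + z))
g(C) = 320*C² (g(C) = (2*16*(-6 + 16))*C² = (2*16*10)*C² = 320*C²)
g(-216)/d(164) = (320*(-216)²)/(-226 + 164²) = (320*46656)/(-226 + 26896) = 14929920/26670 = 14929920*(1/26670) = 497664/889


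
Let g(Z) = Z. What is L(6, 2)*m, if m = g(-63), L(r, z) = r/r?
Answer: -63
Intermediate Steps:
L(r, z) = 1
m = -63
L(6, 2)*m = 1*(-63) = -63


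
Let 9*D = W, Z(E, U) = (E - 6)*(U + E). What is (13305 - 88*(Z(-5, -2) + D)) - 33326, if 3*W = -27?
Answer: -26709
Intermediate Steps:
W = -9 (W = (⅓)*(-27) = -9)
Z(E, U) = (-6 + E)*(E + U)
D = -1 (D = (⅑)*(-9) = -1)
(13305 - 88*(Z(-5, -2) + D)) - 33326 = (13305 - 88*(((-5)² - 6*(-5) - 6*(-2) - 5*(-2)) - 1)) - 33326 = (13305 - 88*((25 + 30 + 12 + 10) - 1)) - 33326 = (13305 - 88*(77 - 1)) - 33326 = (13305 - 88*76) - 33326 = (13305 - 6688) - 33326 = 6617 - 33326 = -26709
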